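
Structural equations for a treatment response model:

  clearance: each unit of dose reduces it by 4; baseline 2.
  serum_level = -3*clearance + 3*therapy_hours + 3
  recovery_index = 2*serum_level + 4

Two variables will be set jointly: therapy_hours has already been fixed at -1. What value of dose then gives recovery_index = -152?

dose = -6

With therapy_hours held at -1:
Substituting into the serum_level equation gives serum_level = 12*dose - 6.
Substituting into the recovery_index equation gives recovery_index = 24*dose - 8.
Solve 24*dose - 8 = -152: dose = (-152 + 8) / 24 = -6.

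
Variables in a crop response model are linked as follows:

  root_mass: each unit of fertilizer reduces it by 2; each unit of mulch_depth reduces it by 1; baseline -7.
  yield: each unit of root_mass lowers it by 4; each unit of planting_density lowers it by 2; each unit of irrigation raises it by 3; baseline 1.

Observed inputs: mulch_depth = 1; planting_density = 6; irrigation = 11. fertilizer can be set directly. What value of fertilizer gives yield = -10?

Substituting into the root_mass equation gives root_mass = -2*fertilizer - 8.
Substituting into the yield equation gives yield = 8*fertilizer + 54.
Solve 8*fertilizer + 54 = -10: fertilizer = (-10 - 54) / 8 = -8.

fertilizer = -8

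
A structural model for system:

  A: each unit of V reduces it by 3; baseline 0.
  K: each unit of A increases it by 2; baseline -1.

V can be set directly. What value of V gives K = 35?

V = -6

Substituting into the K equation gives K = -6*V - 1.
Solve -6*V - 1 = 35: V = (35 + 1) / -6 = -6.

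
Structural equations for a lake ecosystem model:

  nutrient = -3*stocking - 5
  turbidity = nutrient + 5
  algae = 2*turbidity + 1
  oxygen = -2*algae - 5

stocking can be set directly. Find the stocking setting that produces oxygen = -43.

stocking = -3

Substituting into the turbidity equation gives turbidity = -3*stocking.
This gives algae = -6*stocking + 1.
Substituting into the oxygen equation gives oxygen = 12*stocking - 7.
Solve 12*stocking - 7 = -43: stocking = (-43 + 7) / 12 = -3.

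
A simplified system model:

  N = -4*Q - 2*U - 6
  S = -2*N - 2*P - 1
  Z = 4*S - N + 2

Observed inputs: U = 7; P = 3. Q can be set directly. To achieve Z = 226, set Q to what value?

Substituting into the N equation gives N = -4*Q - 20.
So S = 8*Q + 33.
So Z = 36*Q + 154.
Solve 36*Q + 154 = 226: Q = (226 - 154) / 36 = 2.

Q = 2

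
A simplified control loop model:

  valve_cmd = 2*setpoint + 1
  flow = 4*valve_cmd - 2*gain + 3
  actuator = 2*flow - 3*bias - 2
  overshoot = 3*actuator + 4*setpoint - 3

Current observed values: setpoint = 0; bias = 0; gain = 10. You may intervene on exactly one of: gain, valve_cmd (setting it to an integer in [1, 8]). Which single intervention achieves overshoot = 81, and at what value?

set valve_cmd = 8

Intervening on gain: overshoot = -12*gain + 33. Reaching 81 requires gain = -4, outside [1, 8].
Intervening on valve_cmd: with other inputs at their observed values, overshoot = 24*valve_cmd - 111. Solving for 81 gives valve_cmd = 8, within [1, 8].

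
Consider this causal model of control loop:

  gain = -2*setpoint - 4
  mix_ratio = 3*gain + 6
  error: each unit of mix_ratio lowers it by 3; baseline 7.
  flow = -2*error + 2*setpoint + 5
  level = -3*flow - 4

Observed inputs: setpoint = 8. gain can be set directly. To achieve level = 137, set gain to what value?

Intervening on gain fixes its value directly, overriding its dependence on setpoint.
Substituting into the error equation gives error = -9*gain - 11.
Substituting into the flow equation gives flow = 18*gain + 43.
level becomes -54*gain - 133.
Solve -54*gain - 133 = 137: gain = (137 + 133) / -54 = -5.

gain = -5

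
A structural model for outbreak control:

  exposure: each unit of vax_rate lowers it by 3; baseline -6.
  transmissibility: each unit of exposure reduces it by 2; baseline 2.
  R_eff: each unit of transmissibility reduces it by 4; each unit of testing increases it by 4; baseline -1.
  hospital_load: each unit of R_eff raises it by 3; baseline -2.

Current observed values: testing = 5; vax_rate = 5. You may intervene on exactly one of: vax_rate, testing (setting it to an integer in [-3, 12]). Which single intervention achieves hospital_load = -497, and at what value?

Intervening on vax_rate: hospital_load = -72*vax_rate - 113. Reaching -497 requires vax_rate = 16/3, not an integer.
Intervening on testing: with other inputs at their observed values, hospital_load = 12*testing - 533. Solving for -497 gives testing = 3, within [-3, 12].

set testing = 3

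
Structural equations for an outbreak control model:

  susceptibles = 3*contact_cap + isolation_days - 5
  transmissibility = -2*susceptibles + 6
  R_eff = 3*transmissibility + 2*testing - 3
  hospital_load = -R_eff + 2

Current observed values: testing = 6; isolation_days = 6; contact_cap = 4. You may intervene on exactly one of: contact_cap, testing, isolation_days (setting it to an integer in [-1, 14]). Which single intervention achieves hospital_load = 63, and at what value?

set testing = 1

Intervening on contact_cap: hospital_load = 18*contact_cap - 19. Reaching 63 requires contact_cap = 41/9, not an integer.
Intervening on testing: with other inputs at their observed values, hospital_load = -2*testing + 65. Solving for 63 gives testing = 1, within [-1, 14].
Intervening on isolation_days: hospital_load = 6*isolation_days + 17. Reaching 63 requires isolation_days = 23/3, not an integer.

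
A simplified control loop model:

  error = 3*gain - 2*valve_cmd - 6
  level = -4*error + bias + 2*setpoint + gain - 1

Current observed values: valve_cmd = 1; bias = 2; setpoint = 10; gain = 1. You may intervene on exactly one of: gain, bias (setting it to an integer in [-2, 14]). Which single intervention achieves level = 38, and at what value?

set bias = -2

Intervening on gain: level = -11*gain + 53. Reaching 38 requires gain = 15/11, not an integer.
Intervening on bias: with other inputs at their observed values, level = bias + 40. Solving for 38 gives bias = -2, within [-2, 14].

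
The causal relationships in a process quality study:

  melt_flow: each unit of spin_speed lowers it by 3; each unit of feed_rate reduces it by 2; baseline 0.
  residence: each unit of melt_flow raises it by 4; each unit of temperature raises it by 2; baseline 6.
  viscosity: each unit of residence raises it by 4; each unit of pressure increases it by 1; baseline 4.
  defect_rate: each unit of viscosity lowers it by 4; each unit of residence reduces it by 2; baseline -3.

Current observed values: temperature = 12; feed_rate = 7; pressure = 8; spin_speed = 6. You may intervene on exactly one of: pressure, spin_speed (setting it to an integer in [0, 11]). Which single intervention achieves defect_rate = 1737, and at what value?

Intervening on pressure: with other inputs at their observed values, defect_rate = -4*pressure + 1745. Solving for 1737 gives pressure = 2, within [0, 11].
Intervening on spin_speed: defect_rate = 216*spin_speed + 417. Reaching 1737 requires spin_speed = 55/9, not an integer.

set pressure = 2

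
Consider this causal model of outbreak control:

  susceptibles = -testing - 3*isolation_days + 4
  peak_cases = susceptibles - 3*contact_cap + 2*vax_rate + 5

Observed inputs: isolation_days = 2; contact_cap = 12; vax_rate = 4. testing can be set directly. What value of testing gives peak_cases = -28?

Substituting into the susceptibles equation gives susceptibles = -testing - 2.
peak_cases becomes -testing - 25.
Solve -testing - 25 = -28: testing = (-28 + 25) / -1 = 3.

testing = 3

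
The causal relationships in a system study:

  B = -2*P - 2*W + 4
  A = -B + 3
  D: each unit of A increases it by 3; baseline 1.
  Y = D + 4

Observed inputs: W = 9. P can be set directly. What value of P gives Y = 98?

Substituting into the B equation gives B = -2*P - 14.
Substituting into the A equation gives A = 2*P + 17.
Substituting into the D equation gives D = 6*P + 52.
Substituting into the Y equation gives Y = 6*P + 56.
Solve 6*P + 56 = 98: P = (98 - 56) / 6 = 7.

P = 7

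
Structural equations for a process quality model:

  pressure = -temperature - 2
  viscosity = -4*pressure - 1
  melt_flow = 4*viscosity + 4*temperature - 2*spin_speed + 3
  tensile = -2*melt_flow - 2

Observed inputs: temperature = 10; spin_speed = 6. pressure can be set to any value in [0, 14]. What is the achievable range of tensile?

-56 to 392

Intervening on pressure fixes its value directly, overriding its dependence on temperature.
Substituting into the melt_flow equation gives melt_flow = -16*pressure + 27.
Substituting into the tensile equation gives tensile = 32*pressure - 56.
Linear in pressure, so extremes are at the endpoints: pressure = 0 gives tensile = -56; pressure = 14 gives tensile = 392.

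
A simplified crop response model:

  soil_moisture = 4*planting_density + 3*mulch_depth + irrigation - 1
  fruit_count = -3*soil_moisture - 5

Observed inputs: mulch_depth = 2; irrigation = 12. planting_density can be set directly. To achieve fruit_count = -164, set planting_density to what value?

Substituting into the soil_moisture equation gives soil_moisture = 4*planting_density + 17.
fruit_count becomes -12*planting_density - 56.
Solve -12*planting_density - 56 = -164: planting_density = (-164 + 56) / -12 = 9.

planting_density = 9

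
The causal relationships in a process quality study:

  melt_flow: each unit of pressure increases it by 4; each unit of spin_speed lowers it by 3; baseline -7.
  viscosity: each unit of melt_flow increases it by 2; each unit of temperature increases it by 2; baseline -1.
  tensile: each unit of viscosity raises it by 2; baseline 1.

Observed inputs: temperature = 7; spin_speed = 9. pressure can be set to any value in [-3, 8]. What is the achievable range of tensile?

-157 to 19

Substituting into the melt_flow equation gives melt_flow = 4*pressure - 34.
Substituting into the viscosity equation gives viscosity = 8*pressure - 55.
Substituting into the tensile equation gives tensile = 16*pressure - 109.
Linear in pressure, so extremes are at the endpoints: pressure = -3 gives tensile = -157; pressure = 8 gives tensile = 19.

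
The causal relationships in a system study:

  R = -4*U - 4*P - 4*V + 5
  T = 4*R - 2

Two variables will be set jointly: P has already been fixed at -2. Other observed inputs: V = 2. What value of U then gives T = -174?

With P held at -2:
Substituting into the R equation gives R = -4*U + 5.
This gives T = -16*U + 18.
Solve -16*U + 18 = -174: U = (-174 - 18) / -16 = 12.

U = 12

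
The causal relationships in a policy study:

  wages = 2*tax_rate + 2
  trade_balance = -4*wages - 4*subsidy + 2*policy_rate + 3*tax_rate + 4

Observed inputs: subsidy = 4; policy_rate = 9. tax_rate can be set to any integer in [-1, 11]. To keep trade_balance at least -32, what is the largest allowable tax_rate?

Substituting into the trade_balance equation gives trade_balance = -5*tax_rate - 2.
Require -5*tax_rate - 2 ≥ -32, so tax_rate ≤ 6.
The largest integer in [-1, 11] satisfying this is 6.

tax_rate = 6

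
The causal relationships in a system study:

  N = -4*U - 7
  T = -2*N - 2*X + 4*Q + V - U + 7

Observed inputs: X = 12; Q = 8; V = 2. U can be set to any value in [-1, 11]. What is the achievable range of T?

Substituting into the T equation gives T = 7*U + 31.
Linear in U, so extremes are at the endpoints: U = -1 gives T = 24; U = 11 gives T = 108.

24 to 108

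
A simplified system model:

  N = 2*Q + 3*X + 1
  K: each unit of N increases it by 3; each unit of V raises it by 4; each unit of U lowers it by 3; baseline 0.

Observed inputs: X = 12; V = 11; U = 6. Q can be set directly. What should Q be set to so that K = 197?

Substituting into the N equation gives N = 2*Q + 37.
Substituting into the K equation gives K = 6*Q + 137.
Solve 6*Q + 137 = 197: Q = (197 - 137) / 6 = 10.

Q = 10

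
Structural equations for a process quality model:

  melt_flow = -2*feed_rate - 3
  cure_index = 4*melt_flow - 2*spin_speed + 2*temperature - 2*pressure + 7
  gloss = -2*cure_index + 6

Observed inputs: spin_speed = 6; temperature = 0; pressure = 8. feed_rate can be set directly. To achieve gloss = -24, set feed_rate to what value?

feed_rate = -6

Substituting into the cure_index equation gives cure_index = -8*feed_rate - 33.
This gives gloss = 16*feed_rate + 72.
Solve 16*feed_rate + 72 = -24: feed_rate = (-24 - 72) / 16 = -6.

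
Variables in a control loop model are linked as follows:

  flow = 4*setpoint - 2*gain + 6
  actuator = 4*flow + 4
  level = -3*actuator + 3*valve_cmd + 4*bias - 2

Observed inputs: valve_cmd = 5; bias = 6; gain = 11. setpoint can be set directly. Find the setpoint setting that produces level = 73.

setpoint = 3

Substituting into the flow equation gives flow = 4*setpoint - 16.
So actuator = 16*setpoint - 60.
Substituting into the level equation gives level = -48*setpoint + 217.
Solve -48*setpoint + 217 = 73: setpoint = (73 - 217) / -48 = 3.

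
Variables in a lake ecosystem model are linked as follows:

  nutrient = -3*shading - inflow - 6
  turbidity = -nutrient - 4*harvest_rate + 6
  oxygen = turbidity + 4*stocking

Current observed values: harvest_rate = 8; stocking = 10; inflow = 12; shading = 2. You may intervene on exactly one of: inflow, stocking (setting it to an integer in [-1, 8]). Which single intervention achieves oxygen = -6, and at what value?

Intervening on inflow: oxygen = inflow + 26. Reaching -6 requires inflow = -32, outside [-1, 8].
Intervening on stocking: with other inputs at their observed values, oxygen = 4*stocking - 2. Solving for -6 gives stocking = -1, within [-1, 8].

set stocking = -1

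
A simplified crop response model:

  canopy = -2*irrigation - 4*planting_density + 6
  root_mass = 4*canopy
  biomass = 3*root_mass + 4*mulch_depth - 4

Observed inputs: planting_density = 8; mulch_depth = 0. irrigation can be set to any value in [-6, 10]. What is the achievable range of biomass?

-556 to -172

Substituting into the canopy equation gives canopy = -2*irrigation - 26.
Substituting into the root_mass equation gives root_mass = -8*irrigation - 104.
This gives biomass = -24*irrigation - 316.
Linear in irrigation, so extremes are at the endpoints: irrigation = -6 gives biomass = -172; irrigation = 10 gives biomass = -556.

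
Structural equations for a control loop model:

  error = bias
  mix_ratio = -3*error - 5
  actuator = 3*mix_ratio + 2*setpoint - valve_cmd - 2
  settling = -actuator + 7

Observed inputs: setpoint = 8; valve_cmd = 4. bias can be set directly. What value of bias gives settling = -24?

Substituting into the mix_ratio equation gives mix_ratio = -3*bias - 5.
So actuator = -9*bias - 5.
So settling = 9*bias + 12.
Solve 9*bias + 12 = -24: bias = (-24 - 12) / 9 = -4.

bias = -4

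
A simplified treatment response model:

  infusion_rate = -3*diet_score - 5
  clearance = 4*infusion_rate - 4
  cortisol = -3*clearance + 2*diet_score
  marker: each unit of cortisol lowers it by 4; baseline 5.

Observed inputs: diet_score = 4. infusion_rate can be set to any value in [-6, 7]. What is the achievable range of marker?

Intervening on infusion_rate fixes its value directly, overriding its dependence on diet_score.
Substituting into the cortisol equation gives cortisol = -12*infusion_rate + 20.
marker becomes 48*infusion_rate - 75.
Linear in infusion_rate, so extremes are at the endpoints: infusion_rate = -6 gives marker = -363; infusion_rate = 7 gives marker = 261.

-363 to 261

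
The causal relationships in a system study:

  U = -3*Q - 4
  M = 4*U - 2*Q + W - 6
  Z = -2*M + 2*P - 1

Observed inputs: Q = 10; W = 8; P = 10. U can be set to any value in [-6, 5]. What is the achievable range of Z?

15 to 103

Intervening on U fixes its value directly, overriding its dependence on Q.
Substituting into the M equation gives M = 4*U - 18.
This gives Z = -8*U + 55.
Linear in U, so extremes are at the endpoints: U = -6 gives Z = 103; U = 5 gives Z = 15.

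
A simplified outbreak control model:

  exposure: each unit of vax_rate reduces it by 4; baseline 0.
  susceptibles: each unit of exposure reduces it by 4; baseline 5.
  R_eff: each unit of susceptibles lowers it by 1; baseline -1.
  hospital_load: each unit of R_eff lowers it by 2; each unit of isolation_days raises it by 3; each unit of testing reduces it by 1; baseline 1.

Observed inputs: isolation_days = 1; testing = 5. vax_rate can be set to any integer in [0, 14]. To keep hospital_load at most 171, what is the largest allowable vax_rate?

vax_rate = 5

Substituting into the susceptibles equation gives susceptibles = 16*vax_rate + 5.
R_eff becomes -16*vax_rate - 6.
Substituting into the hospital_load equation gives hospital_load = 32*vax_rate + 11.
Require 32*vax_rate + 11 ≤ 171, so vax_rate ≤ 5.
The largest integer in [0, 14] satisfying this is 5.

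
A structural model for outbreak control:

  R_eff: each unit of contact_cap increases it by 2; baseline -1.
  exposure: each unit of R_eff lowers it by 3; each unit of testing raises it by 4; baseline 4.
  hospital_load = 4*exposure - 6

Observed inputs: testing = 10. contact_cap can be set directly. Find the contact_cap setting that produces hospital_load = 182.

contact_cap = 0

Substituting into the exposure equation gives exposure = -6*contact_cap + 47.
hospital_load becomes -24*contact_cap + 182.
Solve -24*contact_cap + 182 = 182: contact_cap = (182 - 182) / -24 = 0.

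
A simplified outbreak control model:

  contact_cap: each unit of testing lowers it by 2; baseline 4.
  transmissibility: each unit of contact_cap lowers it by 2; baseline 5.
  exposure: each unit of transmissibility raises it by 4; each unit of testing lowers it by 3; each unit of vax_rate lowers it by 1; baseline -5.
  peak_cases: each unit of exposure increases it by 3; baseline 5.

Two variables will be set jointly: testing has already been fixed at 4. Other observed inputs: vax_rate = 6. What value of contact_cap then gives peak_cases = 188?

contact_cap = -8

With testing held at 4:
Intervening on contact_cap fixes its value directly, overriding its dependence on testing.
Substituting into the exposure equation gives exposure = -8*contact_cap - 3.
This gives peak_cases = -24*contact_cap - 4.
Solve -24*contact_cap - 4 = 188: contact_cap = (188 + 4) / -24 = -8.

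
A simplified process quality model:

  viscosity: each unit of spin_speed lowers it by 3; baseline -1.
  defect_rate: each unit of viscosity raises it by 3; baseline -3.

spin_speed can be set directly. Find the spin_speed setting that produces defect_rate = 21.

Substituting into the defect_rate equation gives defect_rate = -9*spin_speed - 6.
Solve -9*spin_speed - 6 = 21: spin_speed = (21 + 6) / -9 = -3.

spin_speed = -3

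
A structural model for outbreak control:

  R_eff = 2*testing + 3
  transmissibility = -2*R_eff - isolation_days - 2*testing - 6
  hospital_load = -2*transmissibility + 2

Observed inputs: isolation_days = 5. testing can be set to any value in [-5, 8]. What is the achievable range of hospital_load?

Substituting into the transmissibility equation gives transmissibility = -6*testing - 17.
This gives hospital_load = 12*testing + 36.
Linear in testing, so extremes are at the endpoints: testing = -5 gives hospital_load = -24; testing = 8 gives hospital_load = 132.

-24 to 132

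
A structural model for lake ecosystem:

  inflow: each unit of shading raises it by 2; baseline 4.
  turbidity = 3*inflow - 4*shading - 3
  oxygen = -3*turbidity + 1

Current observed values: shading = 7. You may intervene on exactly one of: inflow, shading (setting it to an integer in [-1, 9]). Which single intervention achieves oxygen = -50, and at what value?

set shading = 4

Intervening on inflow: oxygen = -9*inflow + 94. Reaching -50 requires inflow = 16, outside [-1, 9].
Intervening on shading: with other inputs at their observed values, oxygen = -6*shading - 26. Solving for -50 gives shading = 4, within [-1, 9].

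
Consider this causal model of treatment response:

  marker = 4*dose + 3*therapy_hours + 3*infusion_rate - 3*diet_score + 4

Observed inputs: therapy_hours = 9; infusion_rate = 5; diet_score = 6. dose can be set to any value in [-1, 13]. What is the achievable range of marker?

Substituting into the marker equation gives marker = 4*dose + 28.
Linear in dose, so extremes are at the endpoints: dose = -1 gives marker = 24; dose = 13 gives marker = 80.

24 to 80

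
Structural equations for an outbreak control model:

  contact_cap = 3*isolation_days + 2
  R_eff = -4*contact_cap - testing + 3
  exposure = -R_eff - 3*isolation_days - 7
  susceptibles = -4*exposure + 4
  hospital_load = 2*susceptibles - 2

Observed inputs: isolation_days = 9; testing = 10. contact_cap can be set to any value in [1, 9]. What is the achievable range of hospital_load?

-66 to 190

Intervening on contact_cap fixes its value directly, overriding its dependence on isolation_days.
Substituting into the R_eff equation gives R_eff = -4*contact_cap - 7.
Substituting into the exposure equation gives exposure = 4*contact_cap - 27.
susceptibles becomes -16*contact_cap + 112.
Substituting into the hospital_load equation gives hospital_load = -32*contact_cap + 222.
Linear in contact_cap, so extremes are at the endpoints: contact_cap = 1 gives hospital_load = 190; contact_cap = 9 gives hospital_load = -66.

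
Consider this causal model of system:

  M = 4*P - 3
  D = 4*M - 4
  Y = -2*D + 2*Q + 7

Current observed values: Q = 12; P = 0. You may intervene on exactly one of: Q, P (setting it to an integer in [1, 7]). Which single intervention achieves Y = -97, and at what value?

set P = 5

Intervening on Q: Y = 2*Q + 39. Reaching -97 requires Q = -68, outside [1, 7].
Intervening on P: with other inputs at their observed values, Y = -32*P + 63. Solving for -97 gives P = 5, within [1, 7].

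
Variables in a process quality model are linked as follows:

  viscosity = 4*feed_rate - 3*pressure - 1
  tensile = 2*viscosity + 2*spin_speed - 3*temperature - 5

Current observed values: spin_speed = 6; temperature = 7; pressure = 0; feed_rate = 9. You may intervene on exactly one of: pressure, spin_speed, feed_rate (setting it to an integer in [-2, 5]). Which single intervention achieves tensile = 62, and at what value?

set pressure = -1

Intervening on pressure: with other inputs at their observed values, tensile = -6*pressure + 56. Solving for 62 gives pressure = -1, within [-2, 5].
Intervening on spin_speed: tensile = 2*spin_speed + 44. Reaching 62 requires spin_speed = 9, outside [-2, 5].
Intervening on feed_rate: tensile = 8*feed_rate - 16. Reaching 62 requires feed_rate = 39/4, not an integer.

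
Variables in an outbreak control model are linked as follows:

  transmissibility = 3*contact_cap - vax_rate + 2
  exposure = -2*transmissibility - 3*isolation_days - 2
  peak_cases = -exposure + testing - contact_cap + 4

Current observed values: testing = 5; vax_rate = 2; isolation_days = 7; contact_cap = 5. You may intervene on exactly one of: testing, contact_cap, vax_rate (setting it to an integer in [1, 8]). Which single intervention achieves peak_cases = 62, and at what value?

set contact_cap = 6

Intervening on testing: peak_cases = testing + 52. Reaching 62 requires testing = 10, outside [1, 8].
Intervening on contact_cap: with other inputs at their observed values, peak_cases = 5*contact_cap + 32. Solving for 62 gives contact_cap = 6, within [1, 8].
Intervening on vax_rate: peak_cases = -2*vax_rate + 61. Reaching 62 requires vax_rate = -1/2, not an integer.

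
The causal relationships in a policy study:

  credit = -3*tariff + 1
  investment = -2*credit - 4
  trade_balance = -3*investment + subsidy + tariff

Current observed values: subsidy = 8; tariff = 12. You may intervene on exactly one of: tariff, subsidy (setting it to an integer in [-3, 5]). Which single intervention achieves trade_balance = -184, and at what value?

Intervening on tariff: trade_balance = -17*tariff + 26. Reaching -184 requires tariff = 210/17, not an integer.
Intervening on subsidy: with other inputs at their observed values, trade_balance = subsidy - 186. Solving for -184 gives subsidy = 2, within [-3, 5].

set subsidy = 2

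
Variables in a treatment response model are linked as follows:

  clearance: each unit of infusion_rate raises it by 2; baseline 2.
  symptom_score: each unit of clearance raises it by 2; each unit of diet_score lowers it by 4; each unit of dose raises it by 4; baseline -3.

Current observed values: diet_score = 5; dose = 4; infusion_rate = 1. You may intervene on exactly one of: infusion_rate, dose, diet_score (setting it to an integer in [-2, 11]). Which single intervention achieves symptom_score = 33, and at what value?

Intervening on infusion_rate: with other inputs at their observed values, symptom_score = 4*infusion_rate - 3. Solving for 33 gives infusion_rate = 9, within [-2, 11].
Intervening on dose: symptom_score = 4*dose - 15. Reaching 33 requires dose = 12, outside [-2, 11].
Intervening on diet_score: symptom_score = -4*diet_score + 21. Reaching 33 requires diet_score = -3, outside [-2, 11].

set infusion_rate = 9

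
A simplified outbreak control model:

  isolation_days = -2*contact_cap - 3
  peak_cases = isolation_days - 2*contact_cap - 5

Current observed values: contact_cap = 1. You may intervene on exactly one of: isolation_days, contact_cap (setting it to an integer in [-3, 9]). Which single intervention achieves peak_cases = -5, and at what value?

set isolation_days = 2

Intervening on isolation_days: with other inputs at their observed values, peak_cases = isolation_days - 7. Solving for -5 gives isolation_days = 2, within [-3, 9].
Intervening on contact_cap: peak_cases = -4*contact_cap - 8. Reaching -5 requires contact_cap = -3/4, not an integer.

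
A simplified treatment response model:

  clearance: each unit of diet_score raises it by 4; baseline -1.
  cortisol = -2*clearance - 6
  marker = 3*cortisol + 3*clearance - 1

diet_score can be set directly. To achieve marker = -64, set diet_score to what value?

diet_score = 4

Substituting into the cortisol equation gives cortisol = -8*diet_score - 4.
Substituting into the marker equation gives marker = -12*diet_score - 16.
Solve -12*diet_score - 16 = -64: diet_score = (-64 + 16) / -12 = 4.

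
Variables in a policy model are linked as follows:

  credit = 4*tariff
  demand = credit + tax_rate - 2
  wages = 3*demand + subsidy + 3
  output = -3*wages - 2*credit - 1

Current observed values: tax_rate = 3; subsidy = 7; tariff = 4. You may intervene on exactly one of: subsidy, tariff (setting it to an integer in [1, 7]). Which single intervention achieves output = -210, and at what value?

set subsidy = 5

Intervening on subsidy: with other inputs at their observed values, output = -3*subsidy - 195. Solving for -210 gives subsidy = 5, within [1, 7].
Intervening on tariff: output = -44*tariff - 40. Reaching -210 requires tariff = 85/22, not an integer.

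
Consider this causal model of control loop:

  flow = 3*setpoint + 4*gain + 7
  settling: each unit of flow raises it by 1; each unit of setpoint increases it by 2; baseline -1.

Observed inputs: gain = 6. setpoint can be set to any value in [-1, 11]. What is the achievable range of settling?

25 to 85

Substituting into the flow equation gives flow = 3*setpoint + 31.
Substituting into the settling equation gives settling = 5*setpoint + 30.
Linear in setpoint, so extremes are at the endpoints: setpoint = -1 gives settling = 25; setpoint = 11 gives settling = 85.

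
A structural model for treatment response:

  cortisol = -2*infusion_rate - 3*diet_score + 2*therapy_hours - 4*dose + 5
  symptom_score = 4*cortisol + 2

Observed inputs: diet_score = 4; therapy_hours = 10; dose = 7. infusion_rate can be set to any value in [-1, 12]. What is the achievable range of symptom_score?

Substituting into the cortisol equation gives cortisol = -2*infusion_rate - 15.
Substituting into the symptom_score equation gives symptom_score = -8*infusion_rate - 58.
Linear in infusion_rate, so extremes are at the endpoints: infusion_rate = -1 gives symptom_score = -50; infusion_rate = 12 gives symptom_score = -154.

-154 to -50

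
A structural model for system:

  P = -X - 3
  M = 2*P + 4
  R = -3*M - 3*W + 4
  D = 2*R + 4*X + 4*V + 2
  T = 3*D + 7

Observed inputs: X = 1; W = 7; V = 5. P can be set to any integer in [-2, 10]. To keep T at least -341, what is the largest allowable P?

P = 7

Intervening on P fixes its value directly, overriding its dependence on X.
Substituting into the R equation gives R = -6*P - 29.
So D = -12*P - 32.
T becomes -36*P - 89.
Require -36*P - 89 ≥ -341, so P ≤ 7.
The largest integer in [-2, 10] satisfying this is 7.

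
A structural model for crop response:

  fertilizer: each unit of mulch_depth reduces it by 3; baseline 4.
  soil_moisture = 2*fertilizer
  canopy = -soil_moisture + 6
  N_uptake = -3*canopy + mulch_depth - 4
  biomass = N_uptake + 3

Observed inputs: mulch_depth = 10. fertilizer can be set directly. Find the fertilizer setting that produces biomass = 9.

Intervening on fertilizer fixes its value directly, overriding its dependence on mulch_depth.
Substituting into the canopy equation gives canopy = -2*fertilizer + 6.
Substituting into the N_uptake equation gives N_uptake = 6*fertilizer - 12.
Substituting into the biomass equation gives biomass = 6*fertilizer - 9.
Solve 6*fertilizer - 9 = 9: fertilizer = (9 + 9) / 6 = 3.

fertilizer = 3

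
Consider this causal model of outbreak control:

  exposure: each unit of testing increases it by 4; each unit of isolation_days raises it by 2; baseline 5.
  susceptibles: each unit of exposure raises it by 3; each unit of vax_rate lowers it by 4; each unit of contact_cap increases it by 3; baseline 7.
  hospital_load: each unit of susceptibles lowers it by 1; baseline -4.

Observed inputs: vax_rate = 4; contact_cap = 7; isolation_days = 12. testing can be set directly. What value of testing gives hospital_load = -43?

Substituting into the exposure equation gives exposure = 4*testing + 29.
susceptibles becomes 12*testing + 99.
Substituting into the hospital_load equation gives hospital_load = -12*testing - 103.
Solve -12*testing - 103 = -43: testing = (-43 + 103) / -12 = -5.

testing = -5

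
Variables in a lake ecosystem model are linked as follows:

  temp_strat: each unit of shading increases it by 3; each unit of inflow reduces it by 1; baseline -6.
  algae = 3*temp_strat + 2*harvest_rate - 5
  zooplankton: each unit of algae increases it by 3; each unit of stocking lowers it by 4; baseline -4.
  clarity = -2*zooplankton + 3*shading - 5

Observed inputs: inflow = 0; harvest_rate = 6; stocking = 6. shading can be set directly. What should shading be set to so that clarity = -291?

Substituting into the temp_strat equation gives temp_strat = 3*shading - 6.
algae becomes 9*shading - 11.
Substituting into the zooplankton equation gives zooplankton = 27*shading - 61.
So clarity = -51*shading + 117.
Solve -51*shading + 117 = -291: shading = (-291 - 117) / -51 = 8.

shading = 8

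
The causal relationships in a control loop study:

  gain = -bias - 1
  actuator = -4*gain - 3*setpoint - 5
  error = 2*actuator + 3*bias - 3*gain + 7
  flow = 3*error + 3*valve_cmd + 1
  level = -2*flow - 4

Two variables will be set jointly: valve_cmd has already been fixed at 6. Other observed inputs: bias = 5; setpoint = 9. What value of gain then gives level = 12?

With valve_cmd held at 6:
Intervening on gain fixes its value directly, overriding its dependence on bias.
Substituting into the actuator equation gives actuator = -4*gain - 32.
This gives error = -11*gain - 42.
So flow = -33*gain - 107.
level becomes 66*gain + 210.
Solve 66*gain + 210 = 12: gain = (12 - 210) / 66 = -3.

gain = -3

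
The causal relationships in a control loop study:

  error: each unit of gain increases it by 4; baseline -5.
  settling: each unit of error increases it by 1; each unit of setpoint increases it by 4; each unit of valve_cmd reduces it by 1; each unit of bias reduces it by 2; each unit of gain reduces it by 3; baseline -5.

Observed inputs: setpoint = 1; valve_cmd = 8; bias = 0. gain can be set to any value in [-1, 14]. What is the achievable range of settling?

-15 to 0

Substituting into the settling equation gives settling = gain - 14.
Linear in gain, so extremes are at the endpoints: gain = -1 gives settling = -15; gain = 14 gives settling = 0.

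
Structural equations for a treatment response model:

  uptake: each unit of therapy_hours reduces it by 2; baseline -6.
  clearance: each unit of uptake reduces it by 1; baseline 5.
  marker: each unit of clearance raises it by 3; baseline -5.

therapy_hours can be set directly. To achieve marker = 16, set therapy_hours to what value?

Substituting into the clearance equation gives clearance = 2*therapy_hours + 11.
Substituting into the marker equation gives marker = 6*therapy_hours + 28.
Solve 6*therapy_hours + 28 = 16: therapy_hours = (16 - 28) / 6 = -2.

therapy_hours = -2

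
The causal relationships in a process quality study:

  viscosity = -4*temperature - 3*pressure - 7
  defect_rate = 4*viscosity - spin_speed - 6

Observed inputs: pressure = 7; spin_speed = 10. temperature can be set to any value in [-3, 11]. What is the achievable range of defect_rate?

Substituting into the viscosity equation gives viscosity = -4*temperature - 28.
This gives defect_rate = -16*temperature - 128.
Linear in temperature, so extremes are at the endpoints: temperature = -3 gives defect_rate = -80; temperature = 11 gives defect_rate = -304.

-304 to -80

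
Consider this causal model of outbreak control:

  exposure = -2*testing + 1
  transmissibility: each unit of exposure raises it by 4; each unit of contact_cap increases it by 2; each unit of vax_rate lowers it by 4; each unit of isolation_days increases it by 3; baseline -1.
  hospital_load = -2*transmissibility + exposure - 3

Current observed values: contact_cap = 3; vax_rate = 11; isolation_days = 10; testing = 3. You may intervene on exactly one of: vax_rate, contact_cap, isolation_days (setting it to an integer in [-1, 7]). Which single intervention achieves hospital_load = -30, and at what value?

set vax_rate = 1

Intervening on vax_rate: with other inputs at their observed values, hospital_load = 8*vax_rate - 38. Solving for -30 gives vax_rate = 1, within [-1, 7].
Intervening on contact_cap: hospital_load = -4*contact_cap + 62. Reaching -30 requires contact_cap = 23, outside [-1, 7].
Intervening on isolation_days: hospital_load = -6*isolation_days + 110. Reaching -30 requires isolation_days = 70/3, not an integer.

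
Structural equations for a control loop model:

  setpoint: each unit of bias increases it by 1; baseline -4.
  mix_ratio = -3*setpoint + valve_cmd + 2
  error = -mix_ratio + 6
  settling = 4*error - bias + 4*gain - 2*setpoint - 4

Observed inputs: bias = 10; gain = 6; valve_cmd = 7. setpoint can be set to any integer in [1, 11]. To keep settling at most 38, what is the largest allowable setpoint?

setpoint = 4

Intervening on setpoint fixes its value directly, overriding its dependence on bias.
Substituting into the mix_ratio equation gives mix_ratio = -3*setpoint + 9.
Substituting into the error equation gives error = 3*setpoint - 3.
Substituting into the settling equation gives settling = 10*setpoint - 2.
Require 10*setpoint - 2 ≤ 38, so setpoint ≤ 4.
The largest integer in [1, 11] satisfying this is 4.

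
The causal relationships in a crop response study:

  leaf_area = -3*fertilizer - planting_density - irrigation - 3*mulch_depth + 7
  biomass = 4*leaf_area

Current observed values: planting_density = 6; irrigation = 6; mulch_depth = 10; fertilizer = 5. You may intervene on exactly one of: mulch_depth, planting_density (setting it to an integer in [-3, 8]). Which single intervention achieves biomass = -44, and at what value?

set mulch_depth = -3

Intervening on mulch_depth: with other inputs at their observed values, biomass = -12*mulch_depth - 80. Solving for -44 gives mulch_depth = -3, within [-3, 8].
Intervening on planting_density: biomass = -4*planting_density - 176. Reaching -44 requires planting_density = -33, outside [-3, 8].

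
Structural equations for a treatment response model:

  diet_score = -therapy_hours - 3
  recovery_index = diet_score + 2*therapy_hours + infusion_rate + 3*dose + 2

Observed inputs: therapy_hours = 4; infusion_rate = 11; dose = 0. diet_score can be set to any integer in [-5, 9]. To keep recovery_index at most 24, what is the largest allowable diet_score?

diet_score = 3

Intervening on diet_score fixes its value directly, overriding its dependence on therapy_hours.
Substituting into the recovery_index equation gives recovery_index = diet_score + 21.
Require diet_score + 21 ≤ 24, so diet_score ≤ 3.
The largest integer in [-5, 9] satisfying this is 3.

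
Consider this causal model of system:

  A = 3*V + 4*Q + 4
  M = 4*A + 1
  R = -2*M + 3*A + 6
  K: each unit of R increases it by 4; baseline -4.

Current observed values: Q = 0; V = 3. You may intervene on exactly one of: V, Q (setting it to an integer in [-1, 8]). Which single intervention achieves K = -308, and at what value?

set V = 4

Intervening on V: with other inputs at their observed values, K = -60*V - 68. Solving for -308 gives V = 4, within [-1, 8].
Intervening on Q: K = -80*Q - 248. Reaching -308 requires Q = 3/4, not an integer.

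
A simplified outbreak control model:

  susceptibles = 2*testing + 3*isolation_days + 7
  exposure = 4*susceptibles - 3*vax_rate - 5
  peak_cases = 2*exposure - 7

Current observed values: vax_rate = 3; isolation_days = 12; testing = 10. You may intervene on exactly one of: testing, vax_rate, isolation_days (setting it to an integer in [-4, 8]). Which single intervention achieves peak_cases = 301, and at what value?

Intervening on testing: peak_cases = 16*testing + 309. Reaching 301 requires testing = -1/2, not an integer.
Intervening on vax_rate: peak_cases = -6*vax_rate + 487. Reaching 301 requires vax_rate = 31, outside [-4, 8].
Intervening on isolation_days: with other inputs at their observed values, peak_cases = 24*isolation_days + 181. Solving for 301 gives isolation_days = 5, within [-4, 8].

set isolation_days = 5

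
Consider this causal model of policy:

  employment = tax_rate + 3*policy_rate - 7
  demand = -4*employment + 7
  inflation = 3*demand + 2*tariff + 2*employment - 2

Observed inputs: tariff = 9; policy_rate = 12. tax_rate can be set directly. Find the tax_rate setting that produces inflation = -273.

Substituting into the employment equation gives employment = tax_rate + 29.
Substituting into the demand equation gives demand = -4*tax_rate - 109.
Substituting into the inflation equation gives inflation = -10*tax_rate - 253.
Solve -10*tax_rate - 253 = -273: tax_rate = (-273 + 253) / -10 = 2.

tax_rate = 2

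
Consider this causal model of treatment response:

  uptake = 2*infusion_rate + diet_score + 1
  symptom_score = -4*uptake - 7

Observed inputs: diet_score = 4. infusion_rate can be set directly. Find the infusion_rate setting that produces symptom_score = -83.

Substituting into the uptake equation gives uptake = 2*infusion_rate + 5.
Substituting into the symptom_score equation gives symptom_score = -8*infusion_rate - 27.
Solve -8*infusion_rate - 27 = -83: infusion_rate = (-83 + 27) / -8 = 7.

infusion_rate = 7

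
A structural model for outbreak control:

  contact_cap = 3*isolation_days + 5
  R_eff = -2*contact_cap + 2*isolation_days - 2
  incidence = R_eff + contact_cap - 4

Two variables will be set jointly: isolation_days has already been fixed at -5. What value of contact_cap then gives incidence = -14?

contact_cap = -2

With isolation_days held at -5:
Intervening on contact_cap fixes its value directly, overriding its dependence on isolation_days.
Substituting into the R_eff equation gives R_eff = -2*contact_cap - 12.
This gives incidence = -contact_cap - 16.
Solve -contact_cap - 16 = -14: contact_cap = (-14 + 16) / -1 = -2.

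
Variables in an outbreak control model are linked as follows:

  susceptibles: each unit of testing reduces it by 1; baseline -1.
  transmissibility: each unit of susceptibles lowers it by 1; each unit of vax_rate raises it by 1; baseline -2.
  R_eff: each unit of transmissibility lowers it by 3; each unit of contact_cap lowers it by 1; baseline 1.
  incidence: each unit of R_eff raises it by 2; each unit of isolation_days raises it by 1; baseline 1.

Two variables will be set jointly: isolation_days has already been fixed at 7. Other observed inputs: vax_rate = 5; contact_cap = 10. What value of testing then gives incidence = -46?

testing = 2

With isolation_days held at 7:
Substituting into the transmissibility equation gives transmissibility = testing + 4.
This gives R_eff = -3*testing - 21.
Substituting into the incidence equation gives incidence = -6*testing - 34.
Solve -6*testing - 34 = -46: testing = (-46 + 34) / -6 = 2.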